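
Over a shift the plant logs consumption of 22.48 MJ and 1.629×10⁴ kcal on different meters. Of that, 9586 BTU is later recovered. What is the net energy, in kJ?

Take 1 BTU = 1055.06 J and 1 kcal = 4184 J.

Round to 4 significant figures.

22.48 MJ × 1000000 = 2.248×10⁷ J
1.629×10⁴ kcal × 4184 = 6.81574×10⁷ J
9586 BTU × 1055.06 = 1.01138×10⁷ J
Net: 2.248×10⁷ + 6.81574×10⁷ − 1.01138×10⁷ = 8.05236×10⁷ J
In kJ: 8.05236×10⁷ / 1000 = 80523.6 kJ

8.052×10⁴ kJ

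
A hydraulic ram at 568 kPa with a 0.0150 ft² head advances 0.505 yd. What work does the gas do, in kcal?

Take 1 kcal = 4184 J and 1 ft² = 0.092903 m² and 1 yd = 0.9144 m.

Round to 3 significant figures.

0.0874 kcal

568 kPa → 568000 Pa
0.0150 ft² → 0.00139354 m²
F = P × A = 568000 × 0.00139354 = 791.531 N
0.505 yd → 0.461772 m
W = F × d = 791.531 × 0.461772 = 365.507 J
In kcal: 365.507 / 4184 = 0.0873583 kcal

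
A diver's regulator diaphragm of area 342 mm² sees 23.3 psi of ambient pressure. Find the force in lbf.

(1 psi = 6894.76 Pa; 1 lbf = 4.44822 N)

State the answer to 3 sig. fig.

23.3 psi × 6894.76 = 160648 Pa
342 mm² × 10⁻⁶ = 3.42×10⁻⁴ m²
F = P × A = 160648 Pa × 3.42×10⁻⁴ m² = 54.9416 N
54.9416 N ÷ (4.44822 N/lbf) = 12.3514 lbf

12.4 lbf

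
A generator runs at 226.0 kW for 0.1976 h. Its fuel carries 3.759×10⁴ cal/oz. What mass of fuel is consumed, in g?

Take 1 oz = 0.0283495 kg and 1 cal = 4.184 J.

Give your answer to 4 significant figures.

2.898×10⁴ g

226.0 kW → 226000 W
0.1976 h → 711.36 s
E = P × t = 226000 × 711.36 = 1.60767×10⁸ J
3.759×10⁴ cal/oz → 5.54777×10⁶ J/kg
m = E / e_s = 1.60767×10⁸ / 5.54777×10⁶ = 28.9787 kg
In g: 28.9787 / 0.001 = 28978.7 g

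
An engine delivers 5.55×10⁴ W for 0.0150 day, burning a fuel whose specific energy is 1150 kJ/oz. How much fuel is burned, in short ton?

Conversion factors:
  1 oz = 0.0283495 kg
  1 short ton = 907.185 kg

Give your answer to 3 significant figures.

0.00195 short ton

0.0150 day → 1296 s
E = P × t = 55500 × 1296 = 7.1928×10⁷ J
1150 kJ/oz → 4.05651×10⁷ J/kg
m = E / e_s = 7.1928×10⁷ / 4.05651×10⁷ = 1.77315 kg
In short ton: 1.77315 / 907.185 = 0.00195456 short ton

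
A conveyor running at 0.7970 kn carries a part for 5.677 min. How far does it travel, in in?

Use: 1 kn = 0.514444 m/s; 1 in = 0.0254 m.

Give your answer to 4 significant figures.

5498 in

0.7970 kn × 0.514444 = 0.410012 m/s
5.677 min × 60 = 340.62 s
d = v × t = 0.410012 m/s × 340.62 s = 139.658 m
139.658 m ÷ (0.0254 m/in) = 5498.35 in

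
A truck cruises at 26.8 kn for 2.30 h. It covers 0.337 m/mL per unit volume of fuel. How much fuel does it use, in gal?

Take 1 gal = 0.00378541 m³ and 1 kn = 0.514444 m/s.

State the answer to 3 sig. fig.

89.5 gal

26.8 kn → 13.7871 m/s
2.30 h → 8280 s
d = v × t = 13.7871 × 8280 = 114157 m
0.337 m/mL → 337000 m/m³
V = d / (distance per unit fuel) = 114157 / 337000 = 0.338745 m³
In gal: 0.338745 / 0.00378541 = 89.487 gal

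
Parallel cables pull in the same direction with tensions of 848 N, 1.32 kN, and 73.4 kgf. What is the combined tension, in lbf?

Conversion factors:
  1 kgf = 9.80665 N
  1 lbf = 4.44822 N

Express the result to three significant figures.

848 N (already N)
1.32 kN × 1000 = 1320 N
73.4 kgf × 9.80665 = 719.808 N
Sum: 848 + 1320 + 719.808 = 2887.81 N
In lbf: 2887.81 / 4.44822 = 649.206 lbf

649 lbf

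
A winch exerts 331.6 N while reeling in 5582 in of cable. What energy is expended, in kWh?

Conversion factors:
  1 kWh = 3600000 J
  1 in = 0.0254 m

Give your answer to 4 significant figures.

0.01306 kWh

5582 in × 0.0254 = 141.783 m
W = F × d = 331.6 N × 141.783 m = 47015.2 J
47015.2 J ÷ (3600000 J/kWh) = 0.0130598 kWh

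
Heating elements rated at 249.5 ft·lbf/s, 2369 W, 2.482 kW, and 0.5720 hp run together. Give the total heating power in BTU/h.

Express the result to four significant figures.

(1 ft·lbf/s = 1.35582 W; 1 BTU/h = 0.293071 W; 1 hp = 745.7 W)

249.5 ft·lbf/s × 1.35582 = 338.277 W
2369 W (already W)
2.482 kW × 1000 = 2482 W
0.5720 hp × 745.7 = 426.54 W
Combined: 338.277 + 2369 + 2482 + 426.54 = 5615.82 W
In BTU/h: 5615.82 / 0.293071 = 19162 BTU/h

1.916×10⁴ BTU/h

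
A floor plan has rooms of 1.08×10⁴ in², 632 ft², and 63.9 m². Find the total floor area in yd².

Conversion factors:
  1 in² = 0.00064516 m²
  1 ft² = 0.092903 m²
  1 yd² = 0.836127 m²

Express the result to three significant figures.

155 yd²

1.08×10⁴ in² × 0.00064516 → 6.96773 m²
632 ft² × 0.092903 → 58.7147 m²
63.9 m² (already m²)
Sum: 6.96773 + 58.7147 + 63.9 = 129.582 m²
In yd²: 129.582 / 0.836127 = 154.979 yd²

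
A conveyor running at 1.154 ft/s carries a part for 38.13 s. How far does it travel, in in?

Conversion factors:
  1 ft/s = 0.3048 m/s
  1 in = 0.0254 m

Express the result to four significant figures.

528.0 in

1.154 ft/s × 0.3048 = 0.351739 m/s
d = v × t = 0.351739 m/s × 38.13 s = 13.4118 m
13.4118 m ÷ (0.0254 m/in) = 528.024 in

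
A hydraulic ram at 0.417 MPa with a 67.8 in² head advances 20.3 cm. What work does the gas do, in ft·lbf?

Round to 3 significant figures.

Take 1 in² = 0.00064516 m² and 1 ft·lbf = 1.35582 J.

0.417 MPa → 417000 Pa
67.8 in² → 0.0437418 m²
F = P × A = 417000 × 0.0437418 = 18240.3 N
20.3 cm → 0.203 m
W = F × d = 18240.3 × 0.203 = 3702.78 J
In ft·lbf: 3702.78 / 1.35582 = 2731.03 ft·lbf

2730 ft·lbf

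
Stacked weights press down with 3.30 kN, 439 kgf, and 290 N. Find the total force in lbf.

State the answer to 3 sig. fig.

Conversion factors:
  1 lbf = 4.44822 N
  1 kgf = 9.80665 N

3.30 kN × 1000 → 3300 N
439 kgf × 9.80665 → 4305.12 N
290 N (already N)
Total: 3300 + 4305.12 + 290 = 7895.12 N
In lbf: 7895.12 / 4.44822 = 1774.89 lbf

1770 lbf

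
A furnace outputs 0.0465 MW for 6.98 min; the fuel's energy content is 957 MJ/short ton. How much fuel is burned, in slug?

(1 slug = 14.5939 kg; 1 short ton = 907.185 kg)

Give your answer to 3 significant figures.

1.26 slug

0.0465 MW → 46500 W
6.98 min → 418.8 s
E = P × t = 46500 × 418.8 = 1.94742×10⁷ J
957 MJ/short ton → 1.05491×10⁶ J/kg
m = E / e_s = 1.94742×10⁷ / 1.05491×10⁶ = 18.4605 kg
In slug: 18.4605 / 14.5939 = 1.26495 slug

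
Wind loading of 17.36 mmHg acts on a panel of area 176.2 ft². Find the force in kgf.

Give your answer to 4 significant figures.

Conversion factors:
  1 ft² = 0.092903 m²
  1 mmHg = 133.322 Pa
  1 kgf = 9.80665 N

3863 kgf

17.36 mmHg × 133.322 → 2314.47 Pa
176.2 ft² × 0.092903 → 16.3695 m²
F = P × A = 2314.47 Pa × 16.3695 m² = 37886.7 N
37886.7 N ÷ (9.80665 N/kgf) = 3863.37 kgf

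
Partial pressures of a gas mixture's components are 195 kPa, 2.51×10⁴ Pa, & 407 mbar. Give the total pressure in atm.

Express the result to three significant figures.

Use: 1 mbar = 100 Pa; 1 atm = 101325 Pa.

195 kPa × 1000 = 195000 Pa
2.51×10⁴ Pa (already Pa)
407 mbar × 100 = 40700 Pa
Combined: 195000 + 25100 + 40700 = 260800 Pa
In atm: 260800 / 101325 = 2.5739 atm

2.57 atm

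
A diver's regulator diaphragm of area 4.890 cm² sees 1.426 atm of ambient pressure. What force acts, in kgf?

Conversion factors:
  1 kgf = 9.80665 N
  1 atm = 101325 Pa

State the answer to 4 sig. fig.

7.205 kgf

1.426 atm × 101325 → 144489 Pa
4.890 cm² × 0.0001 → 4.89×10⁻⁴ m²
F = P × A = 144489 Pa × 4.89×10⁻⁴ m² = 70.6551 N
70.6551 N ÷ (9.80665 N/kgf) = 7.20482 kgf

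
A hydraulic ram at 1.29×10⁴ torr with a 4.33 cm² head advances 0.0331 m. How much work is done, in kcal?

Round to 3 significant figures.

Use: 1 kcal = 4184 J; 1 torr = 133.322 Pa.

1.29×10⁴ torr → 1.71985×10⁶ Pa
4.33 cm² → 4.33×10⁻⁴ m²
F = P × A = 1.71985×10⁶ × 4.33×10⁻⁴ = 744.695 N
W = F × d = 744.695 × 0.0331 = 24.6494 J
In kcal: 24.6494 / 4184 = 0.00589135 kcal

0.00589 kcal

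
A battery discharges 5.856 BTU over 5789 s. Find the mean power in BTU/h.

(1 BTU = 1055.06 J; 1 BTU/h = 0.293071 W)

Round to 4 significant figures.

3.642 BTU/h

5.856 BTU × 1055.06 → 6178.43 J
P = E / t = 6178.43 J / 5789 s = 1.06727 W
1.06727 W ÷ (0.293071 W/BTU/h) = 3.64168 BTU/h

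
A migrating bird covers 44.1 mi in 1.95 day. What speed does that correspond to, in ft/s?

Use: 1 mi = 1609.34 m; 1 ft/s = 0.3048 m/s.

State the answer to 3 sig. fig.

1.38 ft/s

44.1 mi × 1609.34 = 70971.9 m
1.95 day × 86400 = 168480 s
v = d / t = 70971.9 m / 168480 s = 0.421248 m/s
0.421248 m/s ÷ (0.3048 m/s/ft/s) = 1.38205 ft/s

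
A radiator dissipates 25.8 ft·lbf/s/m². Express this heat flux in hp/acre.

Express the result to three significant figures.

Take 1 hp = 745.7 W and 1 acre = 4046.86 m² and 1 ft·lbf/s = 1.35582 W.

25.8 ft·lbf/s/m² × 1.35582 W/ft·lbf/s = 34.9802 W/m²
34.9802 W/m² ÷ 745.7 W/hp × 4046.86 m²/acre = 189.835 hp/acre

190 hp/acre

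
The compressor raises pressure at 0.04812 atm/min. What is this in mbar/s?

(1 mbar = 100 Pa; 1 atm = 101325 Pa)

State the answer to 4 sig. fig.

0.04812 atm/min × 101325 Pa/atm ÷ 60 s/min = 81.2626 Pa/s
81.2626 Pa/s ÷ 100 Pa/mbar = 0.812626 mbar/s

0.8126 mbar/s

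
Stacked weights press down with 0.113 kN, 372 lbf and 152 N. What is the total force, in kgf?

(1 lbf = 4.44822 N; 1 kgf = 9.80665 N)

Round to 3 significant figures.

0.113 kN × 1000 → 113 N
372 lbf × 4.44822 → 1654.74 N
152 N (already N)
Combined: 113 + 1654.74 + 152 = 1919.74 N
In kgf: 1919.74 / 9.80665 = 195.759 kgf

196 kgf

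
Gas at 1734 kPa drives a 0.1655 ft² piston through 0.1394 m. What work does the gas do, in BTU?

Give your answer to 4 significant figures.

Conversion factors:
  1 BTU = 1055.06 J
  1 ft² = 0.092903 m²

1734 kPa → 1.734×10⁶ Pa
0.1655 ft² → 0.0153754 m²
F = P × A = 1.734×10⁶ × 0.0153754 = 26660.9 N
W = F × d = 26660.9 × 0.1394 = 3716.53 J
In BTU: 3716.53 / 1055.06 = 3.52258 BTU

3.523 BTU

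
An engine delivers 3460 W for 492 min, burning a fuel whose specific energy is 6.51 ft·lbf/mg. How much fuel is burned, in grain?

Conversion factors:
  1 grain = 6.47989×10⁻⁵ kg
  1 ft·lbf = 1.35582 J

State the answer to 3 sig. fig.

1.79×10⁵ grain

492 min → 29520 s
E = P × t = 3460 × 29520 = 1.02139×10⁸ J
6.51 ft·lbf/mg → 8.82639×10⁶ J/kg
m = E / e_s = 1.02139×10⁸ / 8.82639×10⁶ = 11.572 kg
In grain: 11.572 / 6.47989×10⁻⁵ = 178583 grain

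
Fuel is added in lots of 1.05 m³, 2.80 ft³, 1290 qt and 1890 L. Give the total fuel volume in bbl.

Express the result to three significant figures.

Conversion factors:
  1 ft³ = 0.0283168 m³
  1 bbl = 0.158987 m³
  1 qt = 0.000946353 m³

26.7 bbl

1.05 m³ (already m³)
2.80 ft³ × 0.0283168 = 0.079287 m³
1290 qt × 0.000946353 = 1.2208 m³
1890 L × 0.001 = 1.89 m³
Combined: 1.05 + 0.079287 + 1.2208 + 1.89 = 4.24009 m³
In bbl: 4.24009 / 0.158987 = 26.6694 bbl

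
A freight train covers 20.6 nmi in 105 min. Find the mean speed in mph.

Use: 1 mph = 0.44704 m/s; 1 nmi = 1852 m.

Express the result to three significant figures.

13.5 mph

20.6 nmi × 1852 → 38151.2 m
105 min × 60 → 6300 s
v = d / t = 38151.2 m / 6300 s = 6.05575 m/s
6.05575 m/s ÷ (0.44704 m/s/mph) = 13.5463 mph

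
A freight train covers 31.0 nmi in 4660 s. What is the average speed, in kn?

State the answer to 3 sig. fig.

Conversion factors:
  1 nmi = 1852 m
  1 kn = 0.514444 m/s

31.0 nmi × 1852 = 57412 m
v = d / t = 57412 m / 4660 s = 12.3202 m/s
12.3202 m/s ÷ (0.514444 m/s/kn) = 23.9486 kn

23.9 kn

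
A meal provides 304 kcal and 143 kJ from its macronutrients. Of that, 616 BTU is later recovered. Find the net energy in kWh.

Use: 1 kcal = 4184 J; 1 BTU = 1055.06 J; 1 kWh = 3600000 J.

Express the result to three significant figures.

304 kcal × 4184 → 1.27194×10⁶ J
143 kJ × 1000 → 143000 J
616 BTU × 1055.06 → 649917 J
Net: 1.27194×10⁶ + 143000 − 649917 = 765023 J
In kWh: 765023 / 3600000 = 0.212506 kWh

0.213 kWh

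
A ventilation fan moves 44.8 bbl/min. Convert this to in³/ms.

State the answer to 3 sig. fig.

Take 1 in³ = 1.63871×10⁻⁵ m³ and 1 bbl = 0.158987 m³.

44.8 bbl/min × 0.158987 m³/bbl ÷ 60 s/min = 0.11871 m³/s
0.11871 m³/s ÷ 1.63871×10⁻⁵ m³/in³ × 0.001 s/ms = 7.24411 in³/ms

7.24 in³/ms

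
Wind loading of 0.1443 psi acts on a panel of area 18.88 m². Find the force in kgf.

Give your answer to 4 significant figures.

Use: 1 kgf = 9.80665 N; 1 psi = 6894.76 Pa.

1915 kgf

0.1443 psi × 6894.76 → 994.914 Pa
F = P × A = 994.914 Pa × 18.88 m² = 18784 N
18784 N ÷ (9.80665 N/kgf) = 1915.43 kgf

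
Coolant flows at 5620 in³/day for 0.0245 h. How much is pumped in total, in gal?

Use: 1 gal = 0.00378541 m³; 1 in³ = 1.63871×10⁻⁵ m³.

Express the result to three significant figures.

0.0248 gal

5620 in³/day → 1.06592×10⁻⁶ m³/s
0.0245 h → 88.2 s
V = Q × t = 1.06592×10⁻⁶ × 88.2 = 9.40141×10⁻⁵ m³
In gal: 9.40141×10⁻⁵ / 0.00378541 = 0.0248359 gal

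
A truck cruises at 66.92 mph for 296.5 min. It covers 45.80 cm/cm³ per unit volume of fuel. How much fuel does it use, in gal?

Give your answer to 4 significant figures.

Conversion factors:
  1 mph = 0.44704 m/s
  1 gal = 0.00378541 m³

66.92 mph → 29.9159 m/s
296.5 min → 17790 s
d = v × t = 29.9159 × 17790 = 532204 m
45.80 cm/cm³ → 458000 m/m³
V = d / (distance per unit fuel) = 532204 / 458000 = 1.16202 m³
In gal: 1.16202 / 0.00378541 = 306.973 gal

307.0 gal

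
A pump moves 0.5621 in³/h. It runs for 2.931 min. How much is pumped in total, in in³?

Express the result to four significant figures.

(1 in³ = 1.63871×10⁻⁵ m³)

0.02746 in³

0.5621 in³/h → 2.55866×10⁻⁹ m³/s
2.931 min → 175.86 s
V = Q × t = 2.55866×10⁻⁹ × 175.86 = 4.49966×10⁻⁷ m³
In in³: 4.49966×10⁻⁷ / 1.63871×10⁻⁵ = 0.0274585 in³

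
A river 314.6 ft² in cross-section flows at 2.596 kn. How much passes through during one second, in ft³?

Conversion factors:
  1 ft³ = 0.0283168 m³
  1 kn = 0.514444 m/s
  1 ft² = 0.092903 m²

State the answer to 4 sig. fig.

1378 ft³

2.596 kn × 0.514444 = 1.3355 m/s
314.6 ft² × 0.092903 = 29.2273 m²
V = v × A × t = 1.3355 m/s × 29.2273 m² × 1 s = 39.0331 m³
39.0331 m³ ÷ (0.0283168 m³/ft³) = 1378.44 ft³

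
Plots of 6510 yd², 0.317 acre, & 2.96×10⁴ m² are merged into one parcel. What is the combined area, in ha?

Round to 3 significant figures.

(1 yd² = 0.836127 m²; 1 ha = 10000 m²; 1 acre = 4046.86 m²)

6510 yd² × 0.836127 = 5443.19 m²
0.317 acre × 4046.86 = 1282.85 m²
2.96×10⁴ m² (already m²)
Combined: 5443.19 + 1282.85 + 29600 = 36326 m²
In ha: 36326 / 10000 = 3.6326 ha

3.63 ha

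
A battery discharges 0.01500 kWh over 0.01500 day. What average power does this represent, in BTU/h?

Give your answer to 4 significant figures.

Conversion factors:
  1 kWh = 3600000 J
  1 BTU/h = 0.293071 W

0.01500 kWh × 3600000 → 54000 J
0.01500 day × 86400 → 1296 s
P = E / t = 54000 J / 1296 s = 41.6667 W
41.6667 W ÷ (0.293071 W/BTU/h) = 142.173 BTU/h

142.2 BTU/h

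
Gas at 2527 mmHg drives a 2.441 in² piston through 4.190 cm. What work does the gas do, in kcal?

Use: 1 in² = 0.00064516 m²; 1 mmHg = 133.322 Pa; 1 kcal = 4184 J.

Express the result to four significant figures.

0.005313 kcal

2527 mmHg → 336905 Pa
2.441 in² → 0.00157484 m²
F = P × A = 336905 × 0.00157484 = 530.571 N
4.190 cm → 0.0419 m
W = F × d = 530.571 × 0.0419 = 22.2309 J
In kcal: 22.2309 / 4184 = 0.00531331 kcal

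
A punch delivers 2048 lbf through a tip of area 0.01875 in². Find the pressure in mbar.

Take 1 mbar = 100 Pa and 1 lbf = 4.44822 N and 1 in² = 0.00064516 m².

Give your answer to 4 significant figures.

2048 lbf × 4.44822 = 9109.95 N
0.01875 in² × 0.00064516 = 1.20967×10⁻⁵ m²
P = F / A = 9109.95 N / 1.20967×10⁻⁵ m² = 7.53094×10⁸ Pa
7.53094×10⁸ Pa ÷ (100 Pa/mbar) = 7.53094×10⁶ mbar

7.531×10⁶ mbar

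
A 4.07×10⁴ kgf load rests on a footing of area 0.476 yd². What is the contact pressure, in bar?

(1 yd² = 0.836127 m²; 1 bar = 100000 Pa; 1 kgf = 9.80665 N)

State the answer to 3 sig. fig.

10.0 bar

4.07×10⁴ kgf × 9.80665 = 399131 N
0.476 yd² × 0.836127 = 0.397996 m²
P = F / A = 399131 N / 0.397996 m² = 1.00285×10⁶ Pa
1.00285×10⁶ Pa ÷ (100000 Pa/bar) = 10.0285 bar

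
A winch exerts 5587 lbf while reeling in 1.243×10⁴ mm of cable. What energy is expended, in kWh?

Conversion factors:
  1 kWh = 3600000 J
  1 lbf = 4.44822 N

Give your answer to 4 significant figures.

5587 lbf × 4.44822 → 24852.2 N
1.243×10⁴ mm × 0.001 → 12.43 m
W = F × d = 24852.2 N × 12.43 m = 308913 J
308913 J ÷ (3600000 J/kWh) = 0.0858092 kWh

0.08581 kWh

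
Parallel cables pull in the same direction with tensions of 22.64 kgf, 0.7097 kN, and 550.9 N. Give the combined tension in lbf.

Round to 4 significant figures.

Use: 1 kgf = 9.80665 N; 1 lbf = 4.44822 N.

333.3 lbf

22.64 kgf × 9.80665 = 222.023 N
0.7097 kN × 1000 = 709.7 N
550.9 N (already N)
Total: 222.023 + 709.7 + 550.9 = 1482.62 N
In lbf: 1482.62 / 4.44822 = 333.306 lbf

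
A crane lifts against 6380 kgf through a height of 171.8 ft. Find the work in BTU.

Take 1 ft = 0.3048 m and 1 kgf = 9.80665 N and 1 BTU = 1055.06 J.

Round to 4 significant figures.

3105 BTU

6380 kgf × 9.80665 → 62566.4 N
171.8 ft × 0.3048 → 52.3646 m
W = F × d = 62566.4 N × 52.3646 m = 3.27626×10⁶ J
3.27626×10⁶ J ÷ (1055.06 J/BTU) = 3105.28 BTU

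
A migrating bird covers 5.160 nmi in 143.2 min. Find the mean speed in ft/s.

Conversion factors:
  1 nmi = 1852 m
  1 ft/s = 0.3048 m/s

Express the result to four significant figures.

5.160 nmi × 1852 = 9556.32 m
143.2 min × 60 = 8592 s
v = d / t = 9556.32 m / 8592 s = 1.11223 m/s
1.11223 m/s ÷ (0.3048 m/s/ft/s) = 3.64905 ft/s

3.649 ft/s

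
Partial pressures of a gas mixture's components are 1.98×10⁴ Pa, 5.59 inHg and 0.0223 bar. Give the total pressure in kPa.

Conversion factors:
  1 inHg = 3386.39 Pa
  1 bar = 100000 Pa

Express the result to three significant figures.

1.98×10⁴ Pa (already Pa)
5.59 inHg × 3386.39 = 18929.9 Pa
0.0223 bar × 100000 = 2230 Pa
Sum: 19800 + 18929.9 + 2230 = 40959.9 Pa
In kPa: 40959.9 / 1000 = 40.9599 kPa

41.0 kPa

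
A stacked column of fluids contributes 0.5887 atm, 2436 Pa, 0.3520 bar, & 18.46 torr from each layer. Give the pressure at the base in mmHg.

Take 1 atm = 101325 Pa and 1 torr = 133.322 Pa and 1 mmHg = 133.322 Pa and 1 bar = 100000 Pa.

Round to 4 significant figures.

0.5887 atm × 101325 = 59650 Pa
2436 Pa (already Pa)
0.3520 bar × 100000 = 35200 Pa
18.46 torr × 133.322 = 2461.12 Pa
Total: 59650 + 2436 + 35200 + 2461.12 = 99747.1 Pa
In mmHg: 99747.1 / 133.322 = 748.167 mmHg

748.2 mmHg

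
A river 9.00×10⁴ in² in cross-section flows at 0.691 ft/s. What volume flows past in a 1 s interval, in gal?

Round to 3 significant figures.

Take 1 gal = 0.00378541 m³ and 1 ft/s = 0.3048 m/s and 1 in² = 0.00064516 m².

0.691 ft/s × 0.3048 = 0.210617 m/s
9.00×10⁴ in² × 0.00064516 = 58.0644 m²
V = v × A × t = 0.210617 m/s × 58.0644 m² × 1 s = 12.2293 m³
12.2293 m³ ÷ (0.00378541 m³/gal) = 3230.64 gal

3230 gal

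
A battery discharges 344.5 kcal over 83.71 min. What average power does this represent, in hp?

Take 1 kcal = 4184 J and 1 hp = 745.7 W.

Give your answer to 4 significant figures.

0.3848 hp

344.5 kcal × 4184 = 1.44139×10⁶ J
83.71 min × 60 = 5022.6 s
P = E / t = 1.44139×10⁶ J / 5022.6 s = 286.981 W
286.981 W ÷ (745.7 W/hp) = 0.384848 hp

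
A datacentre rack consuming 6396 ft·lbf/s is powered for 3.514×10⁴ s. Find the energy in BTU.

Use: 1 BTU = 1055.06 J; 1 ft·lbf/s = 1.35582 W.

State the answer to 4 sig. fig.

2.888×10⁵ BTU

6396 ft·lbf/s × 1.35582 → 8671.82 W
E = P × t = 8671.82 W × 35140 s = 3.04728×10⁸ J
3.04728×10⁸ J ÷ (1055.06 J/BTU) = 288825 BTU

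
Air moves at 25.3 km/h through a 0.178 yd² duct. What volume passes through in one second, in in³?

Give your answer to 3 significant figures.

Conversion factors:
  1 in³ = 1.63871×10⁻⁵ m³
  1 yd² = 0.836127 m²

6.38×10⁴ in³

25.3 km/h × (1/3.6) = 7.02778 m/s
0.178 yd² × 0.836127 = 0.148831 m²
V = v × A × t = 7.02778 m/s × 0.148831 m² × 1 s = 1.04595 m³
1.04595 m³ ÷ (1.63871×10⁻⁵ m³/in³) = 63827.6 in³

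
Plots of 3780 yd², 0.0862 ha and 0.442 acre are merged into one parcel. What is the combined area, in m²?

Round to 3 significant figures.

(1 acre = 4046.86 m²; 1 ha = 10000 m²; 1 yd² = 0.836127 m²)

3780 yd² × 0.836127 → 3160.56 m²
0.0862 ha × 10000 → 862 m²
0.442 acre × 4046.86 → 1788.71 m²
Sum: 3160.56 + 862 + 1788.71 = 5811.27 m²

5810 m²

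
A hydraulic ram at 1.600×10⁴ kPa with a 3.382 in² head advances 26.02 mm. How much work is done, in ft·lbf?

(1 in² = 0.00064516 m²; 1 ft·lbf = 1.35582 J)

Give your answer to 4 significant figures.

670.0 ft·lbf

1.600×10⁴ kPa → 1.6×10⁷ Pa
3.382 in² → 0.00218193 m²
F = P × A = 1.6×10⁷ × 0.00218193 = 34910.9 N
26.02 mm → 0.02602 m
W = F × d = 34910.9 × 0.02602 = 908.382 J
In ft·lbf: 908.382 / 1.35582 = 669.987 ft·lbf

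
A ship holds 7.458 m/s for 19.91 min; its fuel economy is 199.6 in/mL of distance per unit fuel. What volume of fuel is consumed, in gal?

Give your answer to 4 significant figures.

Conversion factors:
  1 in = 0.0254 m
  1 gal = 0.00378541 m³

19.91 min → 1194.6 s
d = v × t = 7.458 × 1194.6 = 8909.33 m
199.6 in/mL → 5.06984×10⁶ m/m³
V = d / (distance per unit fuel) = 8909.33 / 5.06984×10⁶ = 0.00175732 m³
In gal: 0.00175732 / 0.00378541 = 0.464235 gal

0.4642 gal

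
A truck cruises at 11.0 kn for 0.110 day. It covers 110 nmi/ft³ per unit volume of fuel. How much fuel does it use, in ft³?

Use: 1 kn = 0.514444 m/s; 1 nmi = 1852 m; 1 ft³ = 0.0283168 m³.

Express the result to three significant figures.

11.0 kn → 5.65888 m/s
0.110 day → 9504 s
d = v × t = 5.65888 × 9504 = 53782 m
110 nmi/ft³ → 7.19432×10⁶ m/m³
V = d / (distance per unit fuel) = 53782 / 7.19432×10⁶ = 0.00747562 m³
In ft³: 0.00747562 / 0.0283168 = 0.263999 ft³

0.264 ft³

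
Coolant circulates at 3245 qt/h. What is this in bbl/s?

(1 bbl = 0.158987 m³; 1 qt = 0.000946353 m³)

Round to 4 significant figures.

0.005365 bbl/s

3245 qt/h × 0.000946353 m³/qt ÷ 3600 s/h = 8.53032×10⁻⁴ m³/s
8.53032×10⁻⁴ m³/s ÷ 0.158987 m³/bbl = 0.00536542 bbl/s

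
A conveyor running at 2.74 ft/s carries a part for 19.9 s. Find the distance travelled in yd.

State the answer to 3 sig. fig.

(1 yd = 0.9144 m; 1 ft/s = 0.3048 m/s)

18.2 yd

2.74 ft/s × 0.3048 = 0.835152 m/s
d = v × t = 0.835152 m/s × 19.9 s = 16.6195 m
16.6195 m ÷ (0.9144 m/yd) = 18.1753 yd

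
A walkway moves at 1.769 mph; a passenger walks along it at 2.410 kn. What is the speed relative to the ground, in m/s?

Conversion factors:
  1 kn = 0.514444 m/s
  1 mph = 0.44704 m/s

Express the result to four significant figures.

1.769 mph × 0.44704 = 0.790814 m/s
2.410 kn × 0.514444 = 1.23981 m/s
Sum: 0.790814 + 1.23981 = 2.03062 m/s

2.031 m/s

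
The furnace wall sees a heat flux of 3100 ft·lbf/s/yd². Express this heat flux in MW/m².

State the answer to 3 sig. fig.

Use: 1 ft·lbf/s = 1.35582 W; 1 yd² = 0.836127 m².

0.00503 MW/m²

3100 ft·lbf/s/yd² × 1.35582 W/ft·lbf/s ÷ 0.836127 m²/yd² = 5026.8 W/m²
5026.8 W/m² ÷ 1000000 W/MW = 0.0050268 MW/m²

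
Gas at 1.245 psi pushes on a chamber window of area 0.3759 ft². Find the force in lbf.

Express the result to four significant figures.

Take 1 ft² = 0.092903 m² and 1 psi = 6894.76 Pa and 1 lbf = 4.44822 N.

1.245 psi × 6894.76 = 8583.98 Pa
0.3759 ft² × 0.092903 = 0.0349222 m²
F = P × A = 8583.98 Pa × 0.0349222 m² = 299.771 N
299.771 N ÷ (4.44822 N/lbf) = 67.3912 lbf

67.39 lbf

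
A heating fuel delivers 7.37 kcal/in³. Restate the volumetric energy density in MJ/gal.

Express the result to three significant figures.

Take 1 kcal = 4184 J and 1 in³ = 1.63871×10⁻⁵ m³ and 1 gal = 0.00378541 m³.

7.12 MJ/gal

7.37 kcal/in³ × 4184 J/kcal ÷ 1.63871×10⁻⁵ m³/in³ = 1.88173×10⁹ J/m³
1.88173×10⁹ J/m³ ÷ 1000000 J/MJ × 0.00378541 m³/gal = 7.12312 MJ/gal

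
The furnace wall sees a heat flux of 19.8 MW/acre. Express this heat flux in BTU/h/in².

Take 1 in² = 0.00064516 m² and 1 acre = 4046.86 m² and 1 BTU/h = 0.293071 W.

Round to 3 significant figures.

19.8 MW/acre × 1000000 W/MW ÷ 4046.86 m²/acre = 4892.68 W/m²
4892.68 W/m² ÷ 0.293071 W/BTU/h × 0.00064516 m²/in² = 10.7706 BTU/h/in²

10.8 BTU/h/in²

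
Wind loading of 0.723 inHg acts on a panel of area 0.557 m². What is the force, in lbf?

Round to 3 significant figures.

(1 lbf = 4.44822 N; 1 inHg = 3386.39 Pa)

0.723 inHg × 3386.39 = 2448.36 Pa
F = P × A = 2448.36 Pa × 0.557 m² = 1363.74 N
1363.74 N ÷ (4.44822 N/lbf) = 306.581 lbf

307 lbf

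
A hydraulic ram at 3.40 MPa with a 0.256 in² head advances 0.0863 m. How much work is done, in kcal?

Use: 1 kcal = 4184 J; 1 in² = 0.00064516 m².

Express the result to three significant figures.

0.0116 kcal

3.40 MPa → 3.4×10⁶ Pa
0.256 in² → 1.65161×10⁻⁴ m²
F = P × A = 3.4×10⁶ × 1.65161×10⁻⁴ = 561.547 N
W = F × d = 561.547 × 0.0863 = 48.4615 J
In kcal: 48.4615 / 4184 = 0.0115826 kcal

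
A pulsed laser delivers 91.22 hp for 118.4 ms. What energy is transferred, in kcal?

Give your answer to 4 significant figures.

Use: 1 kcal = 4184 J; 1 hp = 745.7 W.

91.22 hp × 745.7 → 68022.8 W
118.4 ms × 0.001 → 0.1184 s
E = P × t = 68022.8 W × 0.1184 s = 8053.9 J
8053.9 J ÷ (4184 J/kcal) = 1.92493 kcal

1.925 kcal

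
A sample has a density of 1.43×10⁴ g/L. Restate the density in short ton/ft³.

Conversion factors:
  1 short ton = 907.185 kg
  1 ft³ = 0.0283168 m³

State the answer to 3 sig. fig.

1.43×10⁴ g/L × 0.001 kg/g ÷ 0.001 m³/L = 14300 kg/m³
14300 kg/m³ ÷ 907.185 kg/short ton × 0.0283168 m³/ft³ = 0.446359 short ton/ft³

0.446 short ton/ft³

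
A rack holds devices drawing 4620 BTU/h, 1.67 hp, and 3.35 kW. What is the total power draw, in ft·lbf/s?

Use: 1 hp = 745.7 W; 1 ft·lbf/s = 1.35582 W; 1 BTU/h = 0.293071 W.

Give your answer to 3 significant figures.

4390 ft·lbf/s

4620 BTU/h × 0.293071 = 1353.99 W
1.67 hp × 745.7 = 1245.32 W
3.35 kW × 1000 = 3350 W
Combined: 1353.99 + 1245.32 + 3350 = 5949.31 W
In ft·lbf/s: 5949.31 / 1.35582 = 4387.98 ft·lbf/s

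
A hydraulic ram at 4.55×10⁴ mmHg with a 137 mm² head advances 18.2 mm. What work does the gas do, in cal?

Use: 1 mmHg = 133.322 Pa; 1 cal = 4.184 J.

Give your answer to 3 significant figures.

4.55×10⁴ mmHg → 6.06615×10⁶ Pa
137 mm² → 1.37×10⁻⁴ m²
F = P × A = 6.06615×10⁶ × 1.37×10⁻⁴ = 831.063 N
18.2 mm → 0.0182 m
W = F × d = 831.063 × 0.0182 = 15.1253 J
In cal: 15.1253 / 4.184 = 3.61503 cal

3.62 cal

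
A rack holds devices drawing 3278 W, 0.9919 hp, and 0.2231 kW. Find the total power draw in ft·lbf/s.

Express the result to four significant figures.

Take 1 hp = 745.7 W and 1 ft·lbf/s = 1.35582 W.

3128 ft·lbf/s

3278 W (already W)
0.9919 hp × 745.7 → 739.66 W
0.2231 kW × 1000 → 223.1 W
Total: 3278 + 739.66 + 223.1 = 4240.76 W
In ft·lbf/s: 4240.76 / 1.35582 = 3127.82 ft·lbf/s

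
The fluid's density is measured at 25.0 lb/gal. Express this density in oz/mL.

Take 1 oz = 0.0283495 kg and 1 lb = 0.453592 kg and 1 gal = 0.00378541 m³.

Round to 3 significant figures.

0.106 oz/mL

25.0 lb/gal × 0.453592 kg/lb ÷ 0.00378541 m³/gal = 2995.66 kg/m³
2995.66 kg/m³ ÷ 0.0283495 kg/oz × 10⁻⁶ m³/mL = 0.105669 oz/mL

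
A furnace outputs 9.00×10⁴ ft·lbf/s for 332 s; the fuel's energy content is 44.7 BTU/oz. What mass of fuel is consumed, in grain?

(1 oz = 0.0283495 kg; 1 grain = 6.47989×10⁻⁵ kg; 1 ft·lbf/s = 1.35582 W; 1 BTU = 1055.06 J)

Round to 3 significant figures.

9.00×10⁴ ft·lbf/s → 122024 W
E = P × t = 122024 × 332 = 4.0512×10⁷ J
44.7 BTU/oz → 1.66356×10⁶ J/kg
m = E / e_s = 4.0512×10⁷ / 1.66356×10⁶ = 24.3526 kg
In grain: 24.3526 / 6.47989×10⁻⁵ = 375818 grain

3.76×10⁵ grain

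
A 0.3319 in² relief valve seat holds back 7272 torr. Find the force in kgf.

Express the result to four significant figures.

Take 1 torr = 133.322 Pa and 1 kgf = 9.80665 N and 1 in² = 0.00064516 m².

21.17 kgf

7272 torr × 133.322 → 969518 Pa
0.3319 in² × 0.00064516 → 2.14129×10⁻⁴ m²
F = P × A = 969518 Pa × 2.14129×10⁻⁴ m² = 207.602 N
207.602 N ÷ (9.80665 N/kgf) = 21.1695 kgf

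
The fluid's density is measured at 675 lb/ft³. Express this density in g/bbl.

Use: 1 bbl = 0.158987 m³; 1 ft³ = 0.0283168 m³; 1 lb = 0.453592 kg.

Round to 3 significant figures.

1.72×10⁶ g/bbl

675 lb/ft³ × 0.453592 kg/lb ÷ 0.0283168 m³/ft³ = 10812.5 kg/m³
10812.5 kg/m³ ÷ 0.001 kg/g × 0.158987 m³/bbl = 1.71905×10⁶ g/bbl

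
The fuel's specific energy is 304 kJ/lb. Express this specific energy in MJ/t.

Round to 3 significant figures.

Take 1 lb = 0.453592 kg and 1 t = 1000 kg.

670 MJ/t

304 kJ/lb × 1000 J/kJ ÷ 0.453592 kg/lb = 670206 J/kg
670206 J/kg ÷ 1000000 J/MJ × 1000 kg/t = 670.206 MJ/t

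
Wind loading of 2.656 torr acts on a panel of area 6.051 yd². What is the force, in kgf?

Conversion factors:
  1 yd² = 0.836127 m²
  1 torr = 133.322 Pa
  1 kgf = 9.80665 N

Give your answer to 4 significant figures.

182.7 kgf

2.656 torr × 133.322 = 354.103 Pa
6.051 yd² × 0.836127 = 5.0594 m²
F = P × A = 354.103 Pa × 5.0594 m² = 1791.55 N
1791.55 N ÷ (9.80665 N/kgf) = 182.687 kgf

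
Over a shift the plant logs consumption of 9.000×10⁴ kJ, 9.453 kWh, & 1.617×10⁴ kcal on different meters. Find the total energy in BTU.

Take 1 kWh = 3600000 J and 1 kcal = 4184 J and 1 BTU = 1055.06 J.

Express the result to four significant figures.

1.817×10⁵ BTU

9.000×10⁴ kJ × 1000 = 9×10⁷ J
9.453 kWh × 3600000 = 3.40308×10⁷ J
1.617×10⁴ kcal × 4184 = 6.76553×10⁷ J
Sum: 9×10⁷ + 3.40308×10⁷ + 6.76553×10⁷ = 1.91686×10⁸ J
In BTU: 1.91686×10⁸ / 1055.06 = 181683 BTU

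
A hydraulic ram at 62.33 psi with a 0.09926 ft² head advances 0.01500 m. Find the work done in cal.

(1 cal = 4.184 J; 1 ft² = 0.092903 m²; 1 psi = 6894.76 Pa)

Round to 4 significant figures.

62.33 psi → 429750 Pa
0.09926 ft² → 0.00922155 m²
F = P × A = 429750 × 0.00922155 = 3962.96 N
W = F × d = 3962.96 × 0.015 = 59.4444 J
In cal: 59.4444 / 4.184 = 14.2076 cal

14.21 cal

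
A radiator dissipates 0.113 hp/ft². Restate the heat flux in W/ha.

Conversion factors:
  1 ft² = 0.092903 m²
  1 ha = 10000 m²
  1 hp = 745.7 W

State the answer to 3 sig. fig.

9.07×10⁶ W/ha

0.113 hp/ft² × 745.7 W/hp ÷ 0.092903 m²/ft² = 907.012 W/m²
907.012 W/m² × 10000 m²/ha = 9.07012×10⁶ W/ha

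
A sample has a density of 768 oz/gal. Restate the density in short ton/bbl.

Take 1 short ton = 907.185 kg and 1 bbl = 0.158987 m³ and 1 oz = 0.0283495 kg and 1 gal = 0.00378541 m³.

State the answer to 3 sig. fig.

768 oz/gal × 0.0283495 kg/oz ÷ 0.00378541 m³/gal = 5751.67 kg/m³
5751.67 kg/m³ ÷ 907.185 kg/short ton × 0.158987 m³/bbl = 1.008 short ton/bbl

1.01 short ton/bbl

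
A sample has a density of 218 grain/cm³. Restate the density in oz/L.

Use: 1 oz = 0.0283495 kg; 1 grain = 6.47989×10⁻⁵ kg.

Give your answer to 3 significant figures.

218 grain/cm³ × 6.47989×10⁻⁵ kg/grain ÷ 10⁻⁶ m³/cm³ = 14126.2 kg/m³
14126.2 kg/m³ ÷ 0.0283495 kg/oz × 0.001 m³/L = 498.287 oz/L

498 oz/L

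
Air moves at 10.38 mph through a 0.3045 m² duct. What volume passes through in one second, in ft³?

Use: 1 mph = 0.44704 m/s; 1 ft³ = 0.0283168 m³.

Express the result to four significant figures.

10.38 mph × 0.44704 → 4.64028 m/s
V = v × A × t = 4.64028 m/s × 0.3045 m² × 1 s = 1.41297 m³
1.41297 m³ ÷ (0.0283168 m³/ft³) = 49.8986 ft³

49.90 ft³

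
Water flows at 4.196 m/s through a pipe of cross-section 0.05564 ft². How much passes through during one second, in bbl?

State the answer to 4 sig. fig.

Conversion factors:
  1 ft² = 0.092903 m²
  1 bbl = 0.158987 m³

0.05564 ft² × 0.092903 = 0.00516912 m²
V = v × A × t = 4.196 m/s × 0.00516912 m² × 1 s = 0.0216896 m³
0.0216896 m³ ÷ (0.158987 m³/bbl) = 0.136424 bbl

0.1364 bbl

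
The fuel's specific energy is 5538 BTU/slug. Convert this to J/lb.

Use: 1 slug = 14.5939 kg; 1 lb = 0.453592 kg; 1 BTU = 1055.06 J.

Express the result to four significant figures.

1.816×10⁵ J/lb

5538 BTU/slug × 1055.06 J/BTU ÷ 14.5939 kg/slug = 400367 J/kg
400367 J/kg × 0.453592 kg/lb = 181603 J/lb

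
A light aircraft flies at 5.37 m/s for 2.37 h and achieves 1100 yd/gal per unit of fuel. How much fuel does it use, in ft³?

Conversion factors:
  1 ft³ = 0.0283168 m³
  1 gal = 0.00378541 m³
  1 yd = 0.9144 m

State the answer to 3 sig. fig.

2.37 h → 8532 s
d = v × t = 5.37 × 8532 = 45816.8 m
1100 yd/gal → 265715 m/m³
V = d / (distance per unit fuel) = 45816.8 / 265715 = 0.172428 m³
In ft³: 0.172428 / 0.0283168 = 6.08925 ft³

6.09 ft³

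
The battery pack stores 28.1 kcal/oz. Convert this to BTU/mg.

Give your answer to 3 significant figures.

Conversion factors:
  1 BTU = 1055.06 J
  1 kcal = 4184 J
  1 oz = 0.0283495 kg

28.1 kcal/oz × 4184 J/kcal ÷ 0.0283495 kg/oz = 4.14718×10⁶ J/kg
4.14718×10⁶ J/kg ÷ 1055.06 J/BTU × 10⁻⁶ kg/mg = 0.00393075 BTU/mg

0.00393 BTU/mg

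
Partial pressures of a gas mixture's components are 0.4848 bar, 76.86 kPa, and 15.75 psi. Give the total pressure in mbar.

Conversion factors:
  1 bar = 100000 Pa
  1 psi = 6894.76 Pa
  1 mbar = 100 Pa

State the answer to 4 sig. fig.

0.4848 bar × 100000 = 48480 Pa
76.86 kPa × 1000 = 76860 Pa
15.75 psi × 6894.76 = 108592 Pa
Sum: 48480 + 76860 + 108592 = 233932 Pa
In mbar: 233932 / 100 = 2339.32 mbar

2339 mbar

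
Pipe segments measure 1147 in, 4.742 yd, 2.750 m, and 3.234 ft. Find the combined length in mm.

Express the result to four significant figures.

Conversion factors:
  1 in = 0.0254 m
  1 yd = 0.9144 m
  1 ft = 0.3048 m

1147 in × 0.0254 = 29.1338 m
4.742 yd × 0.9144 = 4.33608 m
2.750 m (already m)
3.234 ft × 0.3048 = 0.985723 m
Sum: 29.1338 + 4.33608 + 2.75 + 0.985723 = 37.2056 m
In mm: 37.2056 / 0.001 = 37205.6 mm

3.721×10⁴ mm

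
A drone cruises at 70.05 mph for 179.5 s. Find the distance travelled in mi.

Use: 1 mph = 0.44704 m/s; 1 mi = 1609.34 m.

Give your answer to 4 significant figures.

70.05 mph × 0.44704 = 31.3152 m/s
d = v × t = 31.3152 m/s × 179.5 s = 5621.08 m
5621.08 m ÷ (1609.34 m/mi) = 3.49279 mi

3.493 mi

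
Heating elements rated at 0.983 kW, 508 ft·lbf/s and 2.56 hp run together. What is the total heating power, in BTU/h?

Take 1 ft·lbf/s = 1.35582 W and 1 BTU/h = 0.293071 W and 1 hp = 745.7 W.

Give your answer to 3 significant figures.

1.22×10⁴ BTU/h

0.983 kW × 1000 = 983 W
508 ft·lbf/s × 1.35582 = 688.757 W
2.56 hp × 745.7 = 1908.99 W
Combined: 983 + 688.757 + 1908.99 = 3580.75 W
In BTU/h: 3580.75 / 0.293071 = 12218 BTU/h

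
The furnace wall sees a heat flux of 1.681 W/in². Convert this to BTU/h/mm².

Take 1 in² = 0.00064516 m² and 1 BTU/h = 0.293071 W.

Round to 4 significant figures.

0.008891 BTU/h/mm²

1.681 W/in² ÷ 0.00064516 m²/in² = 2605.56 W/m²
2605.56 W/m² ÷ 0.293071 W/BTU/h × 10⁻⁶ m²/mm² = 0.00889054 BTU/h/mm²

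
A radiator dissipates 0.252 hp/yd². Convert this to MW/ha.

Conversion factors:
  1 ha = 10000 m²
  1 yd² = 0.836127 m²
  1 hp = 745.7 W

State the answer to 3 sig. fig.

2.25 MW/ha

0.252 hp/yd² × 745.7 W/hp ÷ 0.836127 m²/yd² = 224.746 W/m²
224.746 W/m² ÷ 1000000 W/MW × 10000 m²/ha = 2.24746 MW/ha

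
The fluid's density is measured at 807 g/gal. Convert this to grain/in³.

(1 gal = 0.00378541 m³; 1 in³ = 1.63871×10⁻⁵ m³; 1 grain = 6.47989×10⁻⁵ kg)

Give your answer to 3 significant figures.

53.9 grain/in³

807 g/gal × 0.001 kg/g ÷ 0.00378541 m³/gal = 213.187 kg/m³
213.187 kg/m³ ÷ 6.47989×10⁻⁵ kg/grain × 1.63871×10⁻⁵ m³/in³ = 53.9132 grain/in³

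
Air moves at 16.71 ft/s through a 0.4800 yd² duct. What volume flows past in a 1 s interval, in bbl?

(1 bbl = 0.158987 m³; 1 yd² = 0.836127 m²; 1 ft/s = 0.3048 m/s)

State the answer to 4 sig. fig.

16.71 ft/s × 0.3048 → 5.09321 m/s
0.4800 yd² × 0.836127 → 0.401341 m²
V = v × A × t = 5.09321 m/s × 0.401341 m² × 1 s = 2.04411 m³
2.04411 m³ ÷ (0.158987 m³/bbl) = 12.8571 bbl

12.86 bbl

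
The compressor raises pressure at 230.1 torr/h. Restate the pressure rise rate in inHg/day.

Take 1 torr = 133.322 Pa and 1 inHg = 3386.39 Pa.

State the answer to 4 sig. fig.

230.1 torr/h × 133.322 Pa/torr ÷ 3600 s/h = 8.5215 Pa/s
8.5215 Pa/s ÷ 3386.39 Pa/inHg × 86400 s/day = 217.417 inHg/day

217.4 inHg/day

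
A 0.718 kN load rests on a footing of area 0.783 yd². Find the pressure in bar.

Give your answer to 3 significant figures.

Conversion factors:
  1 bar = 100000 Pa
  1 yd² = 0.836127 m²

0.0110 bar

0.718 kN × 1000 = 718 N
0.783 yd² × 0.836127 = 0.654687 m²
P = F / A = 718 N / 0.654687 m² = 1096.71 Pa
1096.71 Pa ÷ (100000 Pa/bar) = 0.0109671 bar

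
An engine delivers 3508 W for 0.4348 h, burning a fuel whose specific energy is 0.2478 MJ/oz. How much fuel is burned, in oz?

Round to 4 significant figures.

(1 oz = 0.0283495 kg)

0.4348 h → 1565.28 s
E = P × t = 3508 × 1565.28 = 5.491×10⁶ J
0.2478 MJ/oz → 8.74089×10⁶ J/kg
m = E / e_s = 5.491×10⁶ / 8.74089×10⁶ = 0.628197 kg
In oz: 0.628197 / 0.0283495 = 22.159 oz

22.16 oz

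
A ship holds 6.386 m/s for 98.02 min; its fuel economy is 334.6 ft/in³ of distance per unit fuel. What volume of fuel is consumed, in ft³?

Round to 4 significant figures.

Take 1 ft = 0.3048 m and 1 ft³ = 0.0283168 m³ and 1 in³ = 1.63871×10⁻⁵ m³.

0.2131 ft³

98.02 min → 5881.2 s
d = v × t = 6.386 × 5881.2 = 37557.3 m
334.6 ft/in³ → 6.22356×10⁶ m/m³
V = d / (distance per unit fuel) = 37557.3 / 6.22356×10⁶ = 0.0060347 m³
In ft³: 0.0060347 / 0.0283168 = 0.213114 ft³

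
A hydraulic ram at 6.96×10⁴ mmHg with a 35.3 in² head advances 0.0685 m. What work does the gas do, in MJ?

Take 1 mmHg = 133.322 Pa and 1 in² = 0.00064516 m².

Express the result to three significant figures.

0.0145 MJ

6.96×10⁴ mmHg → 9.27921×10⁶ Pa
35.3 in² → 0.0227741 m²
F = P × A = 9.27921×10⁶ × 0.0227741 = 211326 N
W = F × d = 211326 × 0.0685 = 14475.8 J
In MJ: 14475.8 / 1000000 = 0.0144758 MJ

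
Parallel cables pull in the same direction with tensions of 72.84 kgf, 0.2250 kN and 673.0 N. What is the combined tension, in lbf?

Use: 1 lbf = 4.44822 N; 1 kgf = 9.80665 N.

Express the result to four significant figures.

72.84 kgf × 9.80665 = 714.316 N
0.2250 kN × 1000 = 225 N
673.0 N (already N)
Total: 714.316 + 225 + 673 = 1612.32 N
In lbf: 1612.32 / 4.44822 = 362.464 lbf

362.5 lbf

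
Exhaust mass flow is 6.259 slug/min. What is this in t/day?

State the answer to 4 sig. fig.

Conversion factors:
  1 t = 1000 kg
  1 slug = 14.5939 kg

6.259 slug/min × 14.5939 kg/slug ÷ 60 s/min = 1.52239 kg/s
1.52239 kg/s ÷ 1000 kg/t × 86400 s/day = 131.534 t/day

131.5 t/day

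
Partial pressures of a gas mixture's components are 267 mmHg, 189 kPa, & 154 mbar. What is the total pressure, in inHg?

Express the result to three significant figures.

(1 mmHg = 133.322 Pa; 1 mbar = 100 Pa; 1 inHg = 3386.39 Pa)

70.9 inHg

267 mmHg × 133.322 = 35597 Pa
189 kPa × 1000 = 189000 Pa
154 mbar × 100 = 15400 Pa
Total: 35597 + 189000 + 15400 = 239997 Pa
In inHg: 239997 / 3386.39 = 70.871 inHg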